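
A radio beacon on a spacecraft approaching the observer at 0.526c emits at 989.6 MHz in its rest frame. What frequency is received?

Relativistic Doppler for frequency: f' = f₀ · √((1 + β)/(1 − β)).
f' = 989.6 × √(1.5260/0.4740) = 989.6 × 1.79427 ≈ 1775.6 MHz.

1775.6 MHz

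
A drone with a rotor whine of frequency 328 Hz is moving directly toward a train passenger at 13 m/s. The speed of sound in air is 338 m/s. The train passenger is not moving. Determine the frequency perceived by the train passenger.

341 Hz

Only the source moves, toward the listener, so f' = f · v/(v − v_s).
f' = 328 × 338/(338 − 13) = 328 × 338/325 ≈ 341 Hz.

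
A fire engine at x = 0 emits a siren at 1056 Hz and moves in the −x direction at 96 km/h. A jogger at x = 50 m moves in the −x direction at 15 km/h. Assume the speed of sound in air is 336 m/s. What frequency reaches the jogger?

990 Hz

96 km/h = 26.67 m/s; 15 km/h = 4.167 m/s.
The observer lies on the +x side, so the source is heading away from the observer and the observer is heading toward the source.
Both move, so f' = f · (v + v_o)/(v + v_s).
f' = 1056 × (336 + 4.167)/(336 + 26.67) = 1056 × 340.17/362.67 ≈ 990 Hz.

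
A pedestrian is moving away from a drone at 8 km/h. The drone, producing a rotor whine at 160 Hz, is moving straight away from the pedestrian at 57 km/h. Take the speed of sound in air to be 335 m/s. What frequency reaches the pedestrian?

152 Hz

57 km/h = 15.83 m/s; 8 km/h = 2.222 m/s.
With source receding and observer receding, f' = f · (v − v_o)/(v + v_s).
f' = 160 × (335 − 2.222)/(335 + 15.83) = 160 × 332.78/350.83 ≈ 152 Hz.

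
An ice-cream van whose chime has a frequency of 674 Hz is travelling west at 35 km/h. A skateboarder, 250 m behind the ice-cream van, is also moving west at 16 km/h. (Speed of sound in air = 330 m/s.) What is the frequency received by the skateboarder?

664 Hz

35 km/h = 9.722 m/s; 16 km/h = 4.444 m/s.
The skateboarder is behind, so the ice-cream van is moving away from it while the skateboarder is moving toward the ice-cream van.
General Doppler shift: f' = f · (v + v_o)/(v + v_s).
f' = 674 × (330 + 4.444)/(330 + 9.722) = 674 × 334.44/339.72 ≈ 664 Hz.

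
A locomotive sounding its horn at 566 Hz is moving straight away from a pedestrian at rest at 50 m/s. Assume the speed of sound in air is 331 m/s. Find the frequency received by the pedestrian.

Moving source, stationary observer: f' = f · v/(v + v_s) since the source is receding.
f' = 566 × 331/(331 + 50) = 566 × 331/381 ≈ 492 Hz.

492 Hz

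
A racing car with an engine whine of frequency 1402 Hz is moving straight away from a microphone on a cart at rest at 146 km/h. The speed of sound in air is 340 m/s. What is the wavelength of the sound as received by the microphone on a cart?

146 km/h = 40.56 m/s.
Only the source moves, away from the listener, so f' = f · v/(v + v_s).
f' = 1402 × 340/(340 + 40.56) ≈ 1253 Hz.
λ' = v/f' = 340/1252.59 ≈ 27.1 cm.

27.1 cm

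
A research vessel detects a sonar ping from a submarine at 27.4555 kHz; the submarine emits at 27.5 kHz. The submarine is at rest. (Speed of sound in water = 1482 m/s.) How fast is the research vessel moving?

f' < f, so the research vessel is receding.
f' = f · (v − v_o)/v ⇒ v_o = v · |f'/f − 1|.
v_o = 1482 × |27.4555/27.5 − 1| = 1482 × 0.001618 ≈ 2.40 m/s.

2.40 m/s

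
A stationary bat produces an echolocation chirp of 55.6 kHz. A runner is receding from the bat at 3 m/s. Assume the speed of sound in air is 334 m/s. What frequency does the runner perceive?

Moving observer, stationary source: f' = f · (v − v_o)/v.
f' = 55.6 × (334 − 3)/334 = 55.6 × 331/334 ≈ 55.1 kHz.

55.1 kHz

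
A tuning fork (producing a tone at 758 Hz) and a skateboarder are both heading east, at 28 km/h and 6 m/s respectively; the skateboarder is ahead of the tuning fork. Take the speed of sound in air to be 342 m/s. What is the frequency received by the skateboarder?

762 Hz

28 km/h = 7.778 m/s.
The skateboarder is ahead, so the tuning fork is moving toward it while the skateboarder is moving away from the tuning fork.
With source approaching and observer receding, f' = f · (v − v_o)/(v − v_s).
f' = 758 × (342 − 6)/(342 − 7.778) = 758 × 336/334.22 ≈ 762 Hz.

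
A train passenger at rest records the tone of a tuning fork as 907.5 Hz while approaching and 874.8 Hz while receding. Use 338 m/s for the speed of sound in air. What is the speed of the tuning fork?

f₁/f₂ = (v + v_s)/(v − v_s), so v_s = v · (f₁ − f₂)/(f₁ + f₂).
v_s = 338 × (907.5 − 874.8)/(907.5 + 874.8) = 338 × 32.7/1782.3 ≈ 6.2 m/s.

6.2 m/s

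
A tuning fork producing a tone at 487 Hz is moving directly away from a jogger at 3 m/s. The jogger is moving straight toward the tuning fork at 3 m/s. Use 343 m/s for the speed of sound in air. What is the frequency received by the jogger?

Both move, so f' = f · (v + v_o)/(v + v_s).
f' = 487 × (343 + 3)/(343 + 3) = 487 × 346/346 ≈ 487 Hz.

487 Hz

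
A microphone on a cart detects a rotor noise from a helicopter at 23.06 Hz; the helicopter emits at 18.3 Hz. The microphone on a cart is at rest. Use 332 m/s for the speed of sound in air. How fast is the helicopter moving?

69 m/s

f' > f, so the helicopter is approaching.
f' = f · v/(v − v_s) ⇒ v_s = v · |1 − f/f'|.
v_s = 332 × |1 − 18.3/23.06| = 332 × 0.2064 ≈ 69 m/s.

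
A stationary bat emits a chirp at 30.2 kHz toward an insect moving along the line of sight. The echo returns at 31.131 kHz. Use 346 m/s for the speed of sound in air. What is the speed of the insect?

Double Doppler shift off a moving reflector: f₂ = f₀ · (v + u)/(v − u) (u > 0 toward emitter).
Rearranging, u = v · (f₂ − f₀)/(f₂ + f₀) = 346 × 0.931/61.331 ≈ 5.3 m/s.
So the insect is moving at 5.3 m/s toward the emitter.

5.3 m/s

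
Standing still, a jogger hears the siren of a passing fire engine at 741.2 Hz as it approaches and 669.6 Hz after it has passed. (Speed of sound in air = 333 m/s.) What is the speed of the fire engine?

16.9 m/s

f₁/f₂ = (v + v_s)/(v − v_s), so v_s = v · (f₁ − f₂)/(f₁ + f₂).
v_s = 333 × (741.2 − 669.6)/(741.2 + 669.6) = 333 × 71.6/1410.8 ≈ 16.9 m/s.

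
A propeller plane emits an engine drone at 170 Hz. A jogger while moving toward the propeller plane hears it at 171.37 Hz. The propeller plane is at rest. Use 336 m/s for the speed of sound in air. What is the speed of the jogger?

2.71 m/s

f' = f · (v + v_o)/v ⇒ v_o = v · |f'/f − 1|.
v_o = 336 × |171.37/170 − 1| = 336 × 0.008059 ≈ 2.71 m/s.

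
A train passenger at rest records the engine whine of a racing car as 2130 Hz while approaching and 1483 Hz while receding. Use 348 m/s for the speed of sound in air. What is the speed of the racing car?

f₁/f₂ = (v + v_s)/(v − v_s), so v_s = v · (f₁ − f₂)/(f₁ + f₂).
v_s = 348 × (2130 − 1483)/(2130 + 1483) = 348 × 647/3613 ≈ 62 m/s.

62 m/s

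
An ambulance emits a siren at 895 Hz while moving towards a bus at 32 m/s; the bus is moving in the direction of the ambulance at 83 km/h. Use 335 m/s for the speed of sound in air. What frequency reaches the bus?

83 km/h = 23.06 m/s.
General Doppler shift: f' = f · (v + v_o)/(v − v_s).
f' = 895 × (335 + 23.06)/(335 − 32) = 895 × 358.06/303 ≈ 1058 Hz.

1058 Hz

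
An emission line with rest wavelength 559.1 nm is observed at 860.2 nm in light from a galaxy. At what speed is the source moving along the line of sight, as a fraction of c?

λ'/λ₀ = 1.5385 > 1 (redshift), so the source is receding.
λ'/λ₀ = √((1 + β)/(1 − β)) for a receding source ⇒ β = (r² − 1)/(r² + 1) with r = λ'/λ₀.
β = (2.3671 − 1)/(2.3671 + 1) ≈ 0.406.

0.406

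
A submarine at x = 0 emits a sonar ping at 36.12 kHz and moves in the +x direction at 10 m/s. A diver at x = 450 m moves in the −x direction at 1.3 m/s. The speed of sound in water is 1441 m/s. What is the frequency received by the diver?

The observer lies on the +x side, so the source is heading toward the observer and the observer is heading toward the source.
General Doppler shift: f' = f · (v + v_o)/(v − v_s).
f' = 36.12 × (1441 + 1.3)/(1441 − 10) = 36.12 × 1442.3/1431 ≈ 36.4 kHz.

36.4 kHz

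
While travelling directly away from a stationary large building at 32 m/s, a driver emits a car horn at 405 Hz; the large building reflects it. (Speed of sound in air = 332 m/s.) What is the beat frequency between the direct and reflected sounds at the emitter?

The large building receives the sound from a moving source: f₁ = f₀ · v/(v + v_e) = 405 × 332/364 ≈ 369.4 Hz.
On the return leg the driver is a moving observer: f₂ = f₁ · (v − v_e)/v = 369.4 × 300/332 ≈ 333.8 Hz.
Equivalently f₂ = f₀ · (v − v_e)/(v + v_e).
Beat against the emitted tone: |f₂ − f₀| = 2v_e·f₀/(v + v_e) = 2 × 32 × 405/364 ≈ 71 Hz.

71 Hz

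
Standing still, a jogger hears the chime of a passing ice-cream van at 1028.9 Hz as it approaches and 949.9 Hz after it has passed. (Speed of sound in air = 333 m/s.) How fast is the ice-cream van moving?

f₁/f₂ = (v + v_s)/(v − v_s), so v_s = v · (f₁ − f₂)/(f₁ + f₂).
v_s = 333 × (1028.9 − 949.9)/(1028.9 + 949.9) = 333 × 79.0/1978.8 ≈ 13.3 m/s.

13.3 m/s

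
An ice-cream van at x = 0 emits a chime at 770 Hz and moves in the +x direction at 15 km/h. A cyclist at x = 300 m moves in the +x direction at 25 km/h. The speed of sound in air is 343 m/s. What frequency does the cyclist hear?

15 km/h = 4.167 m/s; 25 km/h = 6.944 m/s.
The observer lies on the +x side, so the source is heading toward the observer and the observer is heading away from the source.
Both move, so f' = f · (v − v_o)/(v − v_s).
f' = 770 × (343 − 6.944)/(343 − 4.167) = 770 × 336.06/338.83 ≈ 764 Hz.

764 Hz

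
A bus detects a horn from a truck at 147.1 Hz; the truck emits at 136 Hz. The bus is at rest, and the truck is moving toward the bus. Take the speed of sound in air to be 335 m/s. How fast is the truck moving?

25 m/s

f' = f · v/(v − v_s) ⇒ v_s = v · |1 − f/f'|.
v_s = 335 × |1 − 136/147.1| = 335 × 0.07546 ≈ 25 m/s.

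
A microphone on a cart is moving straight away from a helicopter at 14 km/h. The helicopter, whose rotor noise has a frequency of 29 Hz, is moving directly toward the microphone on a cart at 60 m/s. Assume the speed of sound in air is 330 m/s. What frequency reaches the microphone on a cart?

14 km/h = 3.889 m/s.
Both move, so f' = f · (v − v_o)/(v − v_s).
f' = 29 × (330 − 3.889)/(330 − 60) = 29 × 326.11/270 ≈ 35.0 Hz.

35.0 Hz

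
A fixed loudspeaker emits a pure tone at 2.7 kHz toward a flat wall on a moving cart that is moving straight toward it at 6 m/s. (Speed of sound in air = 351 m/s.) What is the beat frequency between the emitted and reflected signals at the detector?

At the flat wall on a moving cart (a moving observer), f₁ = f₀ · (v + u)/v = 2.7 × 357/351 ≈ 2.7462 kHz.
The reflection then acts as a moving source: f₂ = f₁ · v/(v − u) ≈ 2.7939 kHz.
Beat frequency (with f₀ = 2700 Hz): |f₂ − f₀| = 2u·f₀/(v − u) = 2 × 6 × 2700/345 ≈ 94 Hz.

94 Hz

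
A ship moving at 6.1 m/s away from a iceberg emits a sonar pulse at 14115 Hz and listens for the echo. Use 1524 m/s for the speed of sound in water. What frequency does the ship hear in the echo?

The iceberg receives the sound from a moving source: f₁ = f₀ · v/(v + v_e) = 14115 × 1524/1530.1 ≈ 14059 Hz.
On the return leg the ship is a moving observer: f₂ = f₁ · (v − v_e)/v = 14059 × 1517.9/1524 ≈ 14002 Hz.
Equivalently f₂ = f₀ · (v − v_e)/(v + v_e).

14002 Hz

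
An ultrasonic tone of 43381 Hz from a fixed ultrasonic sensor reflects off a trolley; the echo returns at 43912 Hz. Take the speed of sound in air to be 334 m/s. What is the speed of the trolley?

Double Doppler shift off a moving reflector: f₂ = f₀ · (v + u)/(v − u) (u > 0 toward emitter).
Rearranging, u = v · (f₂ − f₀)/(f₂ + f₀) = 334 × 531/87293 ≈ 2.03 m/s.
So the trolley is moving at 2.03 m/s toward the emitter.

2.03 m/s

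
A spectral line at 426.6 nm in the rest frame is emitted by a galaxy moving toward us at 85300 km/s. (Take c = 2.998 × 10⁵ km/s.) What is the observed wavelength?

β = v/c = 85300/299800 = 0.2845.
Relativistic Doppler for wavelength: λ' = λ₀ · √((1 − β)/(1 + β)).
λ' = 426.6 × √(0.7155/1.2845) = 426.6 × 0.74632 ≈ 318.4 nm.

318.4 nm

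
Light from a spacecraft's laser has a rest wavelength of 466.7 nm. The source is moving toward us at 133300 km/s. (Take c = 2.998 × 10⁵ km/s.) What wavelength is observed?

289.4 nm

β = v/c = 133300/299800 = 0.4446.
Relativistic Doppler for wavelength: λ' = λ₀ · √((1 − β)/(1 + β)).
λ' = 466.7 × √(0.5554/1.4446) = 466.7 × 0.62003 ≈ 289.4 nm.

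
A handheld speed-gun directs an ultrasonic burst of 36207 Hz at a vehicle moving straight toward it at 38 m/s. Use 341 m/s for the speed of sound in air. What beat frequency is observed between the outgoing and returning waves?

The vehicle first receives the wave as a moving observer: f₁ = f₀ · (v + u)/v = 36207 × (341 + 38)/341 ≈ 40242 Hz.
On reflection it acts as a source moving toward the stationary detector: f₂ = f₁ · v/(v − u) = 40242 × 341/303 ≈ 45289 Hz.
Beat frequency: |f₂ − f₀| = 2u·f₀/(v − u) = 2 × 38 × 36207/303 ≈ 9082 Hz.

9082 Hz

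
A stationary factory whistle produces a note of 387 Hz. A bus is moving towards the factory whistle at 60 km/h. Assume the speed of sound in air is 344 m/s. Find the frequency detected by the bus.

406 Hz

60 km/h = 16.67 m/s.
Only the observer moves, toward the source, so f' = f · (v + v_o)/v.
f' = 387 × (344 + 16.67)/344 = 387 × 360.67/344 ≈ 406 Hz.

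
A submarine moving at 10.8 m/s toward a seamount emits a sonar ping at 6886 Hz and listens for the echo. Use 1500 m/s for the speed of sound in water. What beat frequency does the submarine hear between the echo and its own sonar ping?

100 Hz

The seamount receives the sound from a moving source: f₁ = f₀ · v/(v − v_e) = 6886 × 1500/1489.2 ≈ 6935.9 Hz.
On the return leg the submarine is a moving observer: f₂ = f₁ · (v + v_e)/v = 6935.9 × 1510.8/1500 ≈ 6985.9 Hz.
Beat against the emitted tone: |f₂ − f₀| = 2v_e·f₀/(v − v_e) = 2 × 10.8 × 6886/1489.2 ≈ 100 Hz.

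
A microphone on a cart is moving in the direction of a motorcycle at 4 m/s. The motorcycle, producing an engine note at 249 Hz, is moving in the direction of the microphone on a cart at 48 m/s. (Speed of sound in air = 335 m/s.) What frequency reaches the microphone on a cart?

294 Hz

With source approaching and observer approaching, f' = f · (v + v_o)/(v − v_s).
f' = 249 × (335 + 4)/(335 − 48) = 249 × 339/287 ≈ 294 Hz.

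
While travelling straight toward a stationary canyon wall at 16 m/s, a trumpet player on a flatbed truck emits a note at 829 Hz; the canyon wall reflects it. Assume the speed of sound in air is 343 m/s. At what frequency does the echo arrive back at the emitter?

The canyon wall receives the sound from a moving source: f₁ = f₀ · v/(v − v_e) = 829 × 343/327 ≈ 870 Hz.
On the return leg the trumpet player on a flatbed truck is a moving observer: f₂ = f₁ · (v + v_e)/v = 870 × 359/343 ≈ 910 Hz.
Equivalently f₂ = f₀ · (v + v_e)/(v − v_e).

910 Hz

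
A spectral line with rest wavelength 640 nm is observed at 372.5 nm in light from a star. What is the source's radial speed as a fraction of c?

0.494

λ'/λ₀ = 0.5820 < 1 (blueshift), so the source is approaching.
λ'/λ₀ = √((1 − β)/(1 + β)) for an approaching source ⇒ β = (1 − r²)/(1 + r²) with r = λ'/λ₀.
β = (1 − 0.3388)/(1 + 0.3388) ≈ 0.494.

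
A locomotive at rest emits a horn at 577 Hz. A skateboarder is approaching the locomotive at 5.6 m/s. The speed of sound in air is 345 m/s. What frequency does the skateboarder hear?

586 Hz

Moving observer, stationary source: f' = f · (v + v_o)/v.
f' = 577 × (345 + 5.6)/345 = 577 × 350.6/345 ≈ 586 Hz.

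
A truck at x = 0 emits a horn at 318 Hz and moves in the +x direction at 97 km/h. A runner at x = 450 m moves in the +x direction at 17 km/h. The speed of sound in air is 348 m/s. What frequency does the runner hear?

340 Hz

97 km/h = 26.94 m/s; 17 km/h = 4.722 m/s.
The observer lies on the +x side, so the source is heading toward the observer and the observer is heading away from the source.
General Doppler shift: f' = f · (v − v_o)/(v − v_s).
f' = 318 × (348 − 4.722)/(348 − 26.94) = 318 × 343.28/321.06 ≈ 340 Hz.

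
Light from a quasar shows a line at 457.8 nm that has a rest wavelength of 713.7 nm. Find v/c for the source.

0.417

λ'/λ₀ = 0.6414 < 1 (blueshift), so the source is approaching.
λ'/λ₀ = √((1 − β)/(1 + β)) for an approaching source ⇒ β = (1 − r²)/(1 + r²) with r = λ'/λ₀.
β = (1 − 0.4115)/(1 + 0.4115) ≈ 0.417.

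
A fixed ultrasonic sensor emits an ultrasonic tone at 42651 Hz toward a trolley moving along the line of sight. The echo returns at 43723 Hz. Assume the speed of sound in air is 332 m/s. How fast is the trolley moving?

4.1 m/s

Double Doppler shift off a moving reflector: f₂ = f₀ · (v + u)/(v − u) (u > 0 toward emitter).
Rearranging, u = v · (f₂ − f₀)/(f₂ + f₀) = 332 × 1072/86374 ≈ 4.1 m/s.
So the trolley is moving at 4.1 m/s toward the emitter.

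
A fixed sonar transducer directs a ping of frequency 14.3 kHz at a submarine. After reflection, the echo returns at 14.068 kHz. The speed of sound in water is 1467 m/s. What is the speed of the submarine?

Double Doppler shift off a moving reflector: f₂ = f₀ · (v + u)/(v − u) (u > 0 toward emitter).
Rearranging, u = v · (f₂ − f₀)/(f₂ + f₀) = 1467 × -0.232/28.368 ≈ -12.0 m/s.
So the submarine is moving at 12.0 m/s away from the emitter.

12.0 m/s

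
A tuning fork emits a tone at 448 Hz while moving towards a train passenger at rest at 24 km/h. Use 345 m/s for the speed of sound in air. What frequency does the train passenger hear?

24 km/h = 6.667 m/s.
With the source moving toward a stationary observer, f' = f · v/(v − v_s).
f' = 448 × 345/(345 − 6.667) = 448 × 345/338.3 ≈ 457 Hz.

457 Hz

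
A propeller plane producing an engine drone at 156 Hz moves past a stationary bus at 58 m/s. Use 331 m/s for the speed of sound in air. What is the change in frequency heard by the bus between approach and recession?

Approaching: f₁ = f · v/(v − v_s) = 156 × 331/273 ≈ 189.1 Hz.
Receding: f₂ = f · v/(v + v_s) = 156 × 331/389 ≈ 132.7 Hz.
Drop: f₁ − f₂ = 2f·v·v_s/(v² − v_s²) = 2 × 156 × 331 × 58/(331² − 58²) ≈ 56.4 Hz.

56.4 Hz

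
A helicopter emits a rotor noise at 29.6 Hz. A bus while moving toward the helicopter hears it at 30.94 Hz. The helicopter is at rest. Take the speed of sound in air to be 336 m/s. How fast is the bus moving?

15.2 m/s

f' = f · (v + v_o)/v ⇒ v_o = v · |f'/f − 1|.
v_o = 336 × |30.94/29.6 − 1| = 336 × 0.04527 ≈ 15.2 m/s.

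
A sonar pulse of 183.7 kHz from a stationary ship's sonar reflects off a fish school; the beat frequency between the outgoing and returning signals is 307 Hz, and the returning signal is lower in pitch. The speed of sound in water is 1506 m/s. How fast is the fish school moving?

Double Doppler shift off a moving reflector: f₂ = f₀ · (v + u)/(v − u) (u > 0 toward emitter).
Returning signal is lower, so f₂ = f₀ − Δf = 183700 − 307 = 183393 Hz.
Rearranging, u = v · (f₂ − f₀)/(f₂ + f₀) = 1506 × -307/367093 ≈ -1.26 m/s.
So the fish school is moving at 1.26 m/s away from the emitter.

1.26 m/s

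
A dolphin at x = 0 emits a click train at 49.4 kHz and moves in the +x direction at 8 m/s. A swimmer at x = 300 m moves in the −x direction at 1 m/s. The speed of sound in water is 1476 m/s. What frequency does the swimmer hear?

The observer lies on the +x side, so the source is heading toward the observer and the observer is heading toward the source.
With source approaching and observer approaching, f' = f · (v + v_o)/(v − v_s).
f' = 49.4 × (1476 + 1)/(1476 − 8) = 49.4 × 1477/1468 ≈ 49.7 kHz.

49.7 kHz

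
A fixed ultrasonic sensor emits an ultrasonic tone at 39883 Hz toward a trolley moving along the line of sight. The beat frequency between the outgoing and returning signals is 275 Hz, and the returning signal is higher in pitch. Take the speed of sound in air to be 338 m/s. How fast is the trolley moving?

1.16 m/s

Double Doppler shift off a moving reflector: f₂ = f₀ · (v + u)/(v − u) (u > 0 toward emitter).
Returning signal is higher, so f₂ = f₀ + Δf = 39883 + 275 = 40158 Hz.
Rearranging, u = v · (f₂ − f₀)/(f₂ + f₀) = 338 × 275/80041 ≈ 1.16 m/s.
So the trolley is moving at 1.16 m/s toward the emitter.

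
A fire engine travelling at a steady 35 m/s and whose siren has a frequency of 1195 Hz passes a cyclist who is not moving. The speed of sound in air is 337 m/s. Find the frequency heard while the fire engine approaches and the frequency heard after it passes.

1333 Hz approaching; 1083 Hz receding

Approaching: f₁ = f · v/(v − v_s) = 1195 × 337/302 ≈ 1333 Hz.
Receding: f₂ = f · v/(v + v_s) = 1195 × 337/372 ≈ 1083 Hz.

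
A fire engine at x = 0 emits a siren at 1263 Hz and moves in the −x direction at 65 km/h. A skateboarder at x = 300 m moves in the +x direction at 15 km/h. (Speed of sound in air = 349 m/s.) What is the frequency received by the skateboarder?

65 km/h = 18.06 m/s; 15 km/h = 4.167 m/s.
The observer lies on the +x side, so the source is heading away from the observer and the observer is heading away from the source.
General Doppler shift: f' = f · (v − v_o)/(v + v_s).
f' = 1263 × (349 − 4.167)/(349 + 18.06) = 1263 × 344.83/367.06 ≈ 1187 Hz.

1187 Hz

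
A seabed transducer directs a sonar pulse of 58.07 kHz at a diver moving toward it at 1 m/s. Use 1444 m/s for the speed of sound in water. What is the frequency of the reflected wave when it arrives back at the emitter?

58.2 kHz

At the diver (a moving observer), f₁ = f₀ · (v + u)/v = 58.07 × 1445/1444 ≈ 58.1 kHz.
The reflection then acts as a moving source: f₂ = f₁ · v/(v − u) ≈ 58.2 kHz.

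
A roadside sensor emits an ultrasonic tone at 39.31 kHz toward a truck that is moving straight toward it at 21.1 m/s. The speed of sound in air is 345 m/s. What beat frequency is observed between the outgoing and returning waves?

5122 Hz

The truck first receives the wave as a moving observer: f₁ = f₀ · (v + u)/v = 39.31 × (345 + 21.1)/345 ≈ 41.71 kHz.
On reflection it acts as a source moving toward the stationary detector: f₂ = f₁ · v/(v − u) = 41.71 × 345/323.9 ≈ 44.43 kHz.
Beat frequency (with f₀ = 39310 Hz): |f₂ − f₀| = 2u·f₀/(v − u) = 2 × 21.1 × 39310/323.9 ≈ 5122 Hz.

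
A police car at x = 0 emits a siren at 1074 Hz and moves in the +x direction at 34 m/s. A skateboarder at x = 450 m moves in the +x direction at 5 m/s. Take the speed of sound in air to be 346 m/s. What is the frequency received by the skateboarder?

The observer lies on the +x side, so the source is heading toward the observer and the observer is heading away from the source.
General Doppler shift: f' = f · (v − v_o)/(v − v_s).
f' = 1074 × (346 − 5)/(346 − 34) = 1074 × 341/312 ≈ 1174 Hz.

1174 Hz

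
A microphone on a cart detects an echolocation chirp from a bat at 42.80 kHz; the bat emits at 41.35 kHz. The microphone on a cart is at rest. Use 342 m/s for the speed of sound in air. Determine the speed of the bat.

f' > f, so the bat is approaching.
f' = f · v/(v − v_s) ⇒ v_s = v · |1 − f/f'|.
v_s = 342 × |1 − 41.35/42.80| = 342 × 0.03388 ≈ 11.6 m/s.

11.6 m/s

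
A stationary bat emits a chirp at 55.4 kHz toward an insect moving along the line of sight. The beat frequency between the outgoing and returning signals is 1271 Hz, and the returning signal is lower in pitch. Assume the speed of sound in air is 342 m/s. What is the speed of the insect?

4.0 m/s

Double Doppler shift off a moving reflector: f₂ = f₀ · (v + u)/(v − u) (u > 0 toward emitter).
Returning signal is lower, so f₂ = f₀ − Δf = 55400 − 1271 = 54129 Hz.
Rearranging, u = v · (f₂ − f₀)/(f₂ + f₀) = 342 × -1271/109529 ≈ -4.0 m/s.
So the insect is moving at 4.0 m/s away from the emitter.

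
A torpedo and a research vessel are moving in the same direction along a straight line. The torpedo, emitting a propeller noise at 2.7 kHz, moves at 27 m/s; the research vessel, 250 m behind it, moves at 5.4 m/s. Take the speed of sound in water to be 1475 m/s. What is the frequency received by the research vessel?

2.66 kHz

The research vessel is behind, so the torpedo is moving away from it while the research vessel is moving toward the torpedo.
General Doppler shift: f' = f · (v + v_o)/(v + v_s).
f' = 2.7 × (1475 + 5.4)/(1475 + 27) = 2.7 × 1480.4/1502 ≈ 2.66 kHz.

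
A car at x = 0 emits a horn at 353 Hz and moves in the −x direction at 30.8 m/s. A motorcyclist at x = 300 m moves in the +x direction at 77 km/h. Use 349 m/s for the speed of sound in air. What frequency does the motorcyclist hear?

77 km/h = 21.39 m/s.
The observer lies on the +x side, so the source is heading away from the observer and the observer is heading away from the source.
General Doppler shift: f' = f · (v − v_o)/(v + v_s).
f' = 353 × (349 − 21.39)/(349 + 30.8) = 353 × 327.61/379.8 ≈ 304 Hz.

304 Hz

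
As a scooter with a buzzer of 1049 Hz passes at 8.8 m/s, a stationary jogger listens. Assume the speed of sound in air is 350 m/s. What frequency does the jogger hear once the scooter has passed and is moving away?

1023 Hz

Receding: f₂ = f · v/(v + v_s) = 1049 × 350/358.8 ≈ 1023 Hz.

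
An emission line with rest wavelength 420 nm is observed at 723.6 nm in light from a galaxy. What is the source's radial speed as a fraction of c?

0.496c

λ'/λ₀ = 1.7229 > 1 (redshift), so the source is receding.
λ'/λ₀ = √((1 + β)/(1 − β)) for a receding source ⇒ β = (r² − 1)/(r² + 1) with r = λ'/λ₀.
β = (2.9682 − 1)/(2.9682 + 1) ≈ 0.496.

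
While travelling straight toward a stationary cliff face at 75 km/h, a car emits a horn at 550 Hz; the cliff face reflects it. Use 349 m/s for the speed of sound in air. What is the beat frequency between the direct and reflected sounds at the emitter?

75 km/h = 20.83 m/s.
The cliff face receives the sound from a moving source: f₁ = f₀ · v/(v − v_e) = 550 × 349/328.17 ≈ 584.9 Hz.
On the return leg the car is a moving observer: f₂ = f₁ · (v + v_e)/v = 584.9 × 369.83/349 ≈ 619.8 Hz.
Equivalently f₂ = f₀ · (v + v_e)/(v − v_e).
Beat against the emitted tone: |f₂ − f₀| = 2v_e·f₀/(v − v_e) = 2 × 20.83 × 550/328.17 ≈ 70 Hz.

70 Hz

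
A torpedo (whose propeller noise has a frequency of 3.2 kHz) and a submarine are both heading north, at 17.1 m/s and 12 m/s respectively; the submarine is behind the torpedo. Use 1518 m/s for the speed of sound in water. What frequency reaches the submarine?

The submarine is behind, so the torpedo is moving away from it while the submarine is moving toward the torpedo.
With source receding and observer approaching, f' = f · (v + v_o)/(v + v_s).
f' = 3.2 × (1518 + 12)/(1518 + 17.1) = 3.2 × 1530/1535.1 ≈ 3.19 kHz.

3.19 kHz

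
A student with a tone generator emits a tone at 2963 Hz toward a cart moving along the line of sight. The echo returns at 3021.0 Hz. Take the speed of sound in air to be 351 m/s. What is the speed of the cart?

Double Doppler shift off a moving reflector: f₂ = f₀ · (v + u)/(v − u) (u > 0 toward emitter).
Rearranging, u = v · (f₂ − f₀)/(f₂ + f₀) = 351 × 58.0/5984.0 ≈ 3.4 m/s.
So the cart is moving at 3.4 m/s toward the emitter.

3.4 m/s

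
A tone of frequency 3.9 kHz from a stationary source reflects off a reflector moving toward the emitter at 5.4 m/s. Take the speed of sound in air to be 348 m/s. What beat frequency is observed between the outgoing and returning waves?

The reflector first receives the wave as a moving observer: f₁ = f₀ · (v + u)/v = 3.9 × (348 + 5.4)/348 ≈ 3.9605 kHz.
On reflection it acts as a source moving toward the stationary detector: f₂ = f₁ · v/(v − u) = 3.9605 × 348/342.6 ≈ 4.0229 kHz.
Beat frequency (with f₀ = 3900 Hz): |f₂ − f₀| = 2u·f₀/(v − u) = 2 × 5.4 × 3900/342.6 ≈ 123 Hz.

123 Hz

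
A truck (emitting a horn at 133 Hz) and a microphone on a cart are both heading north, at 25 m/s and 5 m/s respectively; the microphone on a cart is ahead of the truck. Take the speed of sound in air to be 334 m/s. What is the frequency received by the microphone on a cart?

142 Hz

The microphone on a cart is ahead, so the truck is moving toward it while the microphone on a cart is moving away from the truck.
General Doppler shift: f' = f · (v − v_o)/(v − v_s).
f' = 133 × (334 − 5)/(334 − 25) = 133 × 329/309 ≈ 142 Hz.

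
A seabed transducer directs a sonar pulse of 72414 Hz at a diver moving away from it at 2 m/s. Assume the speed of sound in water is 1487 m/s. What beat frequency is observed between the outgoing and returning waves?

At the diver (a moving observer), f₁ = f₀ · (v − u)/v = 72414 × 1485/1487 ≈ 72316.6 Hz.
The reflection then acts as a moving source: f₂ = f₁ · v/(v + u) ≈ 72219.5 Hz.
Beat frequency: |f₂ − f₀| = 2u·f₀/(v + u) = 2 × 2 × 72414/1489 ≈ 195 Hz.

195 Hz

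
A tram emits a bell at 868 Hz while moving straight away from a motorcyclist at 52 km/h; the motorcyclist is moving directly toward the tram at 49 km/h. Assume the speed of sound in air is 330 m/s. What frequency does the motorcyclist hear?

52 km/h = 14.44 m/s; 49 km/h = 13.61 m/s.
General Doppler shift: f' = f · (v + v_o)/(v + v_s).
f' = 868 × (330 + 13.61)/(330 + 14.44) = 868 × 343.61/344.44 ≈ 866 Hz.

866 Hz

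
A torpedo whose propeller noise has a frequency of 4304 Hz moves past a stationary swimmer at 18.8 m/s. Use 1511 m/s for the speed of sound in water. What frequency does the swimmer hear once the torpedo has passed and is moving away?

4251 Hz

Receding: f₂ = f · v/(v + v_s) = 4304 × 1511/1529.8 ≈ 4251 Hz.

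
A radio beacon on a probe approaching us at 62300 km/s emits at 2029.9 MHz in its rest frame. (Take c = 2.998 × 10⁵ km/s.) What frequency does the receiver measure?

β = v/c = 62300/299800 = 0.2078.
Relativistic Doppler for frequency: f' = f₀ · √((1 + β)/(1 − β)).
f' = 2029.9 × √(1.2078/0.7922) = 2029.9 × 1.23476 ≈ 2506.4 MHz.

2506.4 MHz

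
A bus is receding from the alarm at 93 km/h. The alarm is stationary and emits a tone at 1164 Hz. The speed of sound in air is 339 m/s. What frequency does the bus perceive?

1075 Hz

93 km/h = 25.83 m/s.
Only the observer moves, away from the source, so f' = f · (v − v_o)/v.
f' = 1164 × (339 − 25.83)/339 = 1164 × 313.17/339 ≈ 1075 Hz.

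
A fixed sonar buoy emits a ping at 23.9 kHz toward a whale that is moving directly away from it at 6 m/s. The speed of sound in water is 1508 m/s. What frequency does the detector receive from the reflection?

At the whale (a moving observer), f₁ = f₀ · (v − u)/v = 23.9 × 1502/1508 ≈ 23.8 kHz.
On reflection it acts as a source moving away from the stationary detector: f₂ = f₁ · v/(v + u) = 23.8 × 1508/1514 ≈ 23.7 kHz.

23.7 kHz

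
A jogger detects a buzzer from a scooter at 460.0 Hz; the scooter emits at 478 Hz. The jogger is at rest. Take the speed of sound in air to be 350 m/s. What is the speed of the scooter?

f' < f, so the scooter is receding.
f' = f · v/(v + v_s) ⇒ v_s = v · |1 − f/f'|.
v_s = 350 × |1 − 478/460.0| = 350 × 0.03913 ≈ 13.7 m/s.

13.7 m/s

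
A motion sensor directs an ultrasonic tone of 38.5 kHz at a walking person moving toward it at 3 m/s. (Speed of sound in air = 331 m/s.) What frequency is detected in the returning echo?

39.2 kHz

The walking person first receives the wave as a moving observer: f₁ = f₀ · (v + u)/v = 38.5 × (331 + 3)/331 ≈ 38.8 kHz.
The reflection then acts as a moving source: f₂ = f₁ · v/(v − u) ≈ 39.2 kHz.
Equivalently f₂ = f₀ · (v + u)/(v − u).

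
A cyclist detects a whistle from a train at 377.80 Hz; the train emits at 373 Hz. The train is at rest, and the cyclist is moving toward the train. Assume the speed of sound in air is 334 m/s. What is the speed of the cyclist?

4.3 m/s

f' = f · (v + v_o)/v ⇒ v_o = v · |f'/f − 1|.
v_o = 334 × |377.80/373 − 1| = 334 × 0.01287 ≈ 4.3 m/s.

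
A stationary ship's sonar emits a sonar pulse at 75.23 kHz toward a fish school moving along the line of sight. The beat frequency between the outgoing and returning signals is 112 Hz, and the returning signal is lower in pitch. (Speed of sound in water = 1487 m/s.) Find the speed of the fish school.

Double Doppler shift off a moving reflector: f₂ = f₀ · (v + u)/(v − u) (u > 0 toward emitter).
Returning signal is lower, so f₂ = f₀ − Δf = 75230 − 112 = 75118 Hz.
Rearranging, u = v · (f₂ − f₀)/(f₂ + f₀) = 1487 × -112/150348 ≈ -1.11 m/s.
So the fish school is moving at 1.11 m/s away from the emitter.

1.11 m/s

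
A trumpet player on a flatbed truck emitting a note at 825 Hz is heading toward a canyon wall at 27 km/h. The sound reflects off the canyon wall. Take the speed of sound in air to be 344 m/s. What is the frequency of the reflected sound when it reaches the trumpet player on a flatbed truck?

27 km/h = 7.5 m/s.
The canyon wall receives the sound from a moving source: f₁ = f₀ · v/(v − v_e) = 825 × 344/336.5 ≈ 843 Hz.
On the return leg the trumpet player on a flatbed truck is a moving observer: f₂ = f₁ · (v + v_e)/v = 843 × 351.5/344 ≈ 862 Hz.
Equivalently f₂ = f₀ · (v + v_e)/(v − v_e).

862 Hz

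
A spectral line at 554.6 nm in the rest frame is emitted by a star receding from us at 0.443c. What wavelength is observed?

892.7 nm

Relativistic Doppler for wavelength: λ' = λ₀ · √((1 + β)/(1 − β)).
λ' = 554.6 × √(1.4430/0.5570) = 554.6 × 1.60955 ≈ 892.7 nm.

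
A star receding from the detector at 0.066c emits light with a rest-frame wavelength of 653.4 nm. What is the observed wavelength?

Relativistic Doppler for wavelength: λ' = λ₀ · √((1 + β)/(1 − β)).
λ' = 653.4 × √(1.0660/0.9340) = 653.4 × 1.06833 ≈ 698.0 nm.

698.0 nm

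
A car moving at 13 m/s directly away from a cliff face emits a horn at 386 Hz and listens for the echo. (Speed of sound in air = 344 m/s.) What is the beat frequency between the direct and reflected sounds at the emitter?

The cliff face receives the sound from a moving source: f₁ = f₀ · v/(v + v_e) = 386 × 344/357 ≈ 371.9 Hz.
On the return leg the car is a moving observer: f₂ = f₁ · (v − v_e)/v = 371.9 × 331/344 ≈ 357.9 Hz.
Beat against the emitted tone: |f₂ − f₀| = 2v_e·f₀/(v + v_e) = 2 × 13 × 386/357 ≈ 28.1 Hz.

28.1 Hz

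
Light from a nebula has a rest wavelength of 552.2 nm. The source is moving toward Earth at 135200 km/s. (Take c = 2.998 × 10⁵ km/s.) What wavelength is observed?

β = v/c = 135200/299800 = 0.4510.
Relativistic Doppler for wavelength: λ' = λ₀ · √((1 − β)/(1 + β)).
λ' = 552.2 × √(0.5490/1.4510) = 552.2 × 0.61513 ≈ 339.7 nm.

339.7 nm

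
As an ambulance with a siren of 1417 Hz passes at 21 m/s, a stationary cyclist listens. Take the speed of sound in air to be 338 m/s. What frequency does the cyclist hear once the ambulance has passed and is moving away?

Receding: f₂ = f · v/(v + v_s) = 1417 × 338/359 ≈ 1334 Hz.

1334 Hz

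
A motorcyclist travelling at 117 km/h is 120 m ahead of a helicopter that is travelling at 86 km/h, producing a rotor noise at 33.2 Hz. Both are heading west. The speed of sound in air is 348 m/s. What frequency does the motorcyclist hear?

32.3 Hz

86 km/h = 23.89 m/s; 117 km/h = 32.5 m/s.
The motorcyclist is ahead, so the helicopter is moving toward it while the motorcyclist is moving away from the helicopter.
Both move, so f' = f · (v − v_o)/(v − v_s).
f' = 33.2 × (348 − 32.5)/(348 − 23.89) = 33.2 × 315.5/324.11 ≈ 32.3 Hz.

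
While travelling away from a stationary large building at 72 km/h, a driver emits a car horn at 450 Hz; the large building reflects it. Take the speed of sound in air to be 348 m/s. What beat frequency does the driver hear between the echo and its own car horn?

72 km/h = 20 m/s.
The large building receives the sound from a moving source: f₁ = f₀ · v/(v + v_e) = 450 × 348/368 ≈ 425.5 Hz.
On the return leg the driver is a moving observer: f₂ = f₁ · (v − v_e)/v = 425.5 × 328/348 ≈ 401.1 Hz.
Beat against the emitted tone: |f₂ − f₀| = 2v_e·f₀/(v + v_e) = 2 × 20 × 450/368 ≈ 48.9 Hz.

48.9 Hz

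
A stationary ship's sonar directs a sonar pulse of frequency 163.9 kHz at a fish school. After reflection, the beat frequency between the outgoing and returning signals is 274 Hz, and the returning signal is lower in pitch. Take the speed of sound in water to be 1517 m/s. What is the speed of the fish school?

Double Doppler shift off a moving reflector: f₂ = f₀ · (v + u)/(v − u) (u > 0 toward emitter).
Returning signal is lower, so f₂ = f₀ − Δf = 163900 − 274 = 163626 Hz.
Rearranging, u = v · (f₂ − f₀)/(f₂ + f₀) = 1517 × -274/327526 ≈ -1.27 m/s.
So the fish school is moving at 1.27 m/s away from the emitter.

1.27 m/s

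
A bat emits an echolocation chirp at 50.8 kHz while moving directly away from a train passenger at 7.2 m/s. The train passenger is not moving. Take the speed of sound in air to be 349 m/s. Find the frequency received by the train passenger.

Only the source moves, away from the listener, so f' = f · v/(v + v_s).
f' = 50.8 × 349/(349 + 7.2) = 50.8 × 349/356.2 ≈ 49.8 kHz.

49.8 kHz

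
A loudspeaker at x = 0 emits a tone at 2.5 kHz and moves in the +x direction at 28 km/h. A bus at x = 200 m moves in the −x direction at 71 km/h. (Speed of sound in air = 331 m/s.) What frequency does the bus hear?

2.71 kHz

28 km/h = 7.778 m/s; 71 km/h = 19.72 m/s.
The observer lies on the +x side, so the source is heading toward the observer and the observer is heading toward the source.
With source approaching and observer approaching, f' = f · (v + v_o)/(v − v_s).
f' = 2.5 × (331 + 19.72)/(331 − 7.778) = 2.5 × 350.72/323.22 ≈ 2.71 kHz.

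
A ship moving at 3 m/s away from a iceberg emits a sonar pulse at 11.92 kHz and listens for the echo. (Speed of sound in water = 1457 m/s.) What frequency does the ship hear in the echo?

The iceberg receives the sound from a moving source: f₁ = f₀ · v/(v + v_e) = 11.92 × 1457/1460 ≈ 11.90 kHz.
On the return leg the ship is a moving observer: f₂ = f₁ · (v − v_e)/v = 11.90 × 1454/1457 ≈ 11.87 kHz.
Equivalently f₂ = f₀ · (v − v_e)/(v + v_e).

11.87 kHz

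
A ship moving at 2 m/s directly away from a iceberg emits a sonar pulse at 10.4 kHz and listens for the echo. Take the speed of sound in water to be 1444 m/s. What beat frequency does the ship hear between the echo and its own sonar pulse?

The iceberg receives the sound from a moving source: f₁ = f₀ · v/(v + v_e) = 10.4 × 1444/1446 ≈ 10.3856 kHz.
On the return leg the ship is a moving observer: f₂ = f₁ · (v − v_e)/v = 10.3856 × 1442/1444 ≈ 10.3712 kHz.
Equivalently f₂ = f₀ · (v − v_e)/(v + v_e).
Beat against the emitted tone (with f₀ = 10400 Hz): |f₂ − f₀| = 2v_e·f₀/(v + v_e) = 2 × 2 × 10400/1446 ≈ 28.8 Hz.

28.8 Hz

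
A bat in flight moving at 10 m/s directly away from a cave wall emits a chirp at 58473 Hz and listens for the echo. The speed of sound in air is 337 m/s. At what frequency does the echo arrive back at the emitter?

55103 Hz

The cave wall receives the sound from a moving source: f₁ = f₀ · v/(v + v_e) = 58473 × 337/347 ≈ 56788 Hz.
On the return leg the bat in flight is a moving observer: f₂ = f₁ · (v − v_e)/v = 56788 × 327/337 ≈ 55103 Hz.
Equivalently f₂ = f₀ · (v − v_e)/(v + v_e).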